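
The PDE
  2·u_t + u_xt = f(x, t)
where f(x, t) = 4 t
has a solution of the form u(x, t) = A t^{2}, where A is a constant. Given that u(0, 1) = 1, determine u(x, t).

Substitute the ansatz u = A t^{2} into the left-hand side.
Derivatives of the ansatz:
  u_t = 2 A t
  u_xt = 0
Term by term:
  2·u_t = 4 A t
  u_xt = 0
So the left-hand side equals
  4 A t
This must equal f(x, t) = 4 t identically.
Matching coefficients of the independent functions:
  [t]:  4 A = 4
Solving: A = 1.
Check against the point condition:
  u(0, 1) = 1  ⟹  A = 1  ✓
Hence u(x, t) = t^{2}.

Answer: u(x, t) = t^{2}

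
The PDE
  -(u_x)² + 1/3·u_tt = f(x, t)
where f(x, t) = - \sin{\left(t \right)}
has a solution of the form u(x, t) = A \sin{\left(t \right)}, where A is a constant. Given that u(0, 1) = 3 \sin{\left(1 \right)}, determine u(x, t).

Substitute the ansatz u = A \sin{\left(t \right)} into the left-hand side.
Derivatives of the ansatz:
  u_x = 0
  u_tt = - A \sin{\left(t \right)}
Term by term:
  -(u_x)² = 0
  1/3·u_tt = - \frac{A \sin{\left(t \right)}}{3}
So the left-hand side equals
  - \frac{A \sin{\left(t \right)}}{3}
This must equal f(x, t) = - \sin{\left(t \right)} identically.
Matching coefficients of the independent functions:
  [\sin{\left(t \right)}]:  - \frac{A}{3} = -1
Solving: A = 3.
Check against the point condition:
  u(0, 1) = 3 \sin{\left(1 \right)}  ⟹  A \sin{\left(1 \right)} = 3 \sin{\left(1 \right)}  ✓
Hence u(x, t) = 3 \sin{\left(t \right)}.

Answer: u(x, t) = 3 \sin{\left(t \right)}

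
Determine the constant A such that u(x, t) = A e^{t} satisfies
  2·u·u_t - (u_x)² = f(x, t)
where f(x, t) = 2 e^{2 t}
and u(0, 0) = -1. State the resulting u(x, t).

Substitute the ansatz u = A e^{t} into the left-hand side.
Derivatives of the ansatz:
  u_t = A e^{t}
  u_x = 0
Term by term:
  2·u·u_t = 2 A^{2} e^{2 t}
  -(u_x)² = 0
So the left-hand side equals
  2 A^{2} e^{2 t}
This must equal f(x, t) = 2 e^{2 t} identically.
Matching coefficients of the independent functions:
  [e^{2 t}]:  2 A^{2} = 2
These equations allow (A) = (-1) or (1).
Impose the point condition(s):
  u(0, 0) = -1  ⟹  A = -1
Only A = -1 satisfies everything.
Hence u(x, t) = - e^{t}.

Answer: u(x, t) = - e^{t}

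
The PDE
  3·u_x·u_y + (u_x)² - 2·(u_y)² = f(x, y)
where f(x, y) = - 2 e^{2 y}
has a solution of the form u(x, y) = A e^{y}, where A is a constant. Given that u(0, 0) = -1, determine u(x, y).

Substitute the ansatz u = A e^{y} into the left-hand side.
Derivatives of the ansatz:
  u_x = 0
  u_y = A e^{y}
Term by term:
  3·u_x·u_y = 0
  (u_x)² = 0
  -2·(u_y)² = - 2 A^{2} e^{2 y}
So the left-hand side equals
  - 2 A^{2} e^{2 y}
This must equal f(x, y) = - 2 e^{2 y} identically.
Matching coefficients of the independent functions:
  [e^{2 y}]:  - 2 A^{2} = -2
These equations allow (A) = (-1) or (1).
Impose the point condition(s):
  u(0, 0) = -1  ⟹  A = -1
Only A = -1 satisfies everything.
Hence u(x, y) = - e^{y}.

Answer: u(x, y) = - e^{y}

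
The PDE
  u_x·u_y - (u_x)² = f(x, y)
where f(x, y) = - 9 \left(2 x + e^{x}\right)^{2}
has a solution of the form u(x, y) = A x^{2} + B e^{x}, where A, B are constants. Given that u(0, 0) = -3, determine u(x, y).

Answer: u(x, y) = - 3 x^{2} - 3 e^{x}

Derivation:
Substitute the ansatz u = A x^{2} + B e^{x} into the left-hand side.
Derivatives of the ansatz:
  u_x = 2 A x + B e^{x}
  u_y = 0
Term by term:
  u_x·u_y = 0
  -(u_x)² = - 4 A^{2} x^{2} - 4 A B x e^{x} - B^{2} e^{2 x}
So the left-hand side equals
  - 4 A^{2} x^{2} - 4 A B x e^{x} - B^{2} e^{2 x}
This must equal f(x, y) identically; expanded, f = - 36 x^{2} - 36 x e^{x} - 9 e^{2 x}.
Matching coefficients of the independent functions:
  [x^{2}]:  - 4 A^{2} = -36
  [x e^{x}]:  - 4 A B = -36
  [e^{2 x}]:  - B^{2} = -9
These equations allow (A, B) = (-3, -3) or (3, 3).
Impose the point condition(s):
  u(0, 0) = -3  ⟹  B = -3
Only A = -3, B = -3 satisfies everything.
Hence u(x, y) = - 3 x^{2} - 3 e^{x}.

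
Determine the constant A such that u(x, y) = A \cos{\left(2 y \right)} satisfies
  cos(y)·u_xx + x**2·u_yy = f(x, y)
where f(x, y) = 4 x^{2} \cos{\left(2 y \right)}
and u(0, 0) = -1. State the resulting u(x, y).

Substitute the ansatz u = A \cos{\left(2 y \right)} into the left-hand side.
Derivatives of the ansatz:
  u_xx = 0
  u_yy = - 4 A \cos{\left(2 y \right)}
Term by term:
  cos(y)·u_xx = 0
  x**2·u_yy = - 4 A x^{2} \cos{\left(2 y \right)}
So the left-hand side equals
  - 4 A x^{2} \cos{\left(2 y \right)}
This must equal f(x, y) = 4 x^{2} \cos{\left(2 y \right)} identically.
Matching coefficients of the independent functions:
  [x^{2} \cos{\left(2 y \right)}]:  - 4 A = 4
Solving: A = -1.
Check against the point condition:
  u(0, 0) = -1  ⟹  A = -1  ✓
Hence u(x, y) = - \cos{\left(2 y \right)}.

Answer: u(x, y) = - \cos{\left(2 y \right)}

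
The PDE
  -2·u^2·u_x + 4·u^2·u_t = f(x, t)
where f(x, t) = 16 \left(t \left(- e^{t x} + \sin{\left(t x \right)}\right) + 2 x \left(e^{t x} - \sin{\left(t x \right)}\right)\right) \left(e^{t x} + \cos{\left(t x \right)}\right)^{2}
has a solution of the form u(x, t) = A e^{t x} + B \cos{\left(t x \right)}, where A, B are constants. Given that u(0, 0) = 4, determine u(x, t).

Substitute the ansatz u = A e^{t x} + B \cos{\left(t x \right)} into the left-hand side.
Derivatives of the ansatz:
  u_x = A t e^{t x} - B t \sin{\left(t x \right)}
  u_t = A x e^{t x} - B x \sin{\left(t x \right)}
Term by term:
  -2·u^2·u_x = - 2 A^{3} t e^{3 t x} + 2 A^{2} B t e^{2 t x} \sin{\left(t x \right)} - 4 A^{2} B t e^{2 t x} \cos{\left(t x \right)} + 4 A B^{2} t e^{t x} \sin{\left(t x \right)} \cos{\left(t x \right)} - 2 A B^{2} t e^{t x} \cos^{2}{\left(t x \right)} + 2 B^{3} t \sin{\left(t x \right)} \cos^{2}{\left(t x \right)}
  4·u^2·u_t = 4 A^{3} x e^{3 t x} - 4 A^{2} B x e^{2 t x} \sin{\left(t x \right)} + 8 A^{2} B x e^{2 t x} \cos{\left(t x \right)} - 8 A B^{2} x e^{t x} \sin{\left(t x \right)} \cos{\left(t x \right)} + 4 A B^{2} x e^{t x} \cos^{2}{\left(t x \right)} - 4 B^{3} x \sin{\left(t x \right)} \cos^{2}{\left(t x \right)}
So the left-hand side equals
  - 2 A^{3} t e^{3 t x} + 4 A^{3} x e^{3 t x} + 2 A^{2} B t e^{2 t x} \sin{\left(t x \right)} - 4 A^{2} B t e^{2 t x} \cos{\left(t x \right)} - 4 A^{2} B x e^{2 t x} \sin{\left(t x \right)} + 8 A^{2} B x e^{2 t x} \cos{\left(t x \right)} + 4 A B^{2} t e^{t x} \sin{\left(t x \right)} \cos{\left(t x \right)} - 2 A B^{2} t e^{t x} \cos^{2}{\left(t x \right)} - 8 A B^{2} x e^{t x} \sin{\left(t x \right)} \cos{\left(t x \right)} + 4 A B^{2} x e^{t x} \cos^{2}{\left(t x \right)} + 2 B^{3} t \sin{\left(t x \right)} \cos^{2}{\left(t x \right)} - 4 B^{3} x \sin{\left(t x \right)} \cos^{2}{\left(t x \right)}
This must equal f(x, t) identically; expanded, f = - 16 t e^{3 t x} + 16 t e^{2 t x} \sin{\left(t x \right)} - 32 t e^{2 t x} \cos{\left(t x \right)} + 32 t e^{t x} \sin{\left(t x \right)} \cos{\left(t x \right)} - 16 t e^{t x} \cos^{2}{\left(t x \right)} + 16 t \sin{\left(t x \right)} \cos^{2}{\left(t x \right)} + 32 x e^{3 t x} - 32 x e^{2 t x} \sin{\left(t x \right)} + 64 x e^{2 t x} \cos{\left(t x \right)} - 64 x e^{t x} \sin{\left(t x \right)} \cos{\left(t x \right)} + 32 x e^{t x} \cos^{2}{\left(t x \right)} - 32 x \sin{\left(t x \right)} \cos^{2}{\left(t x \right)}.
Matching coefficients of the independent functions:
  [t e^{3 t x}]:  - 2 A^{3} = -16
  [x e^{3 t x}]:  4 A^{3} = 32
  [t e^{t x} \cos^{2}{\left(t x \right)}]:  - 2 A B^{2} = -16
  [t e^{2 t x} \sin{\left(t x \right)}]:  2 A^{2} B = 16
  [t e^{2 t x} \cos{\left(t x \right)}, x e^{2 t x} \sin{\left(t x \right)}]:  - 4 A^{2} B = -32
  [t \sin{\left(t x \right)} \cos^{2}{\left(t x \right)}]:  2 B^{3} = 16
  [x e^{t x} \cos^{2}{\left(t x \right)}, t e^{t x} \sin{\left(t x \right)} \cos{\left(t x \right)}]:  4 A B^{2} = 32
  [x e^{2 t x} \cos{\left(t x \right)}]:  8 A^{2} B = 64
  [x \sin{\left(t x \right)} \cos^{2}{\left(t x \right)}]:  - 4 B^{3} = -32
  [x e^{t x} \sin{\left(t x \right)} \cos{\left(t x \right)}]:  - 8 A B^{2} = -64
Solving: A = 2, B = 2.
Check against the point condition:
  u(0, 0) = 4  ⟹  A + B = 4  ✓
Hence u(x, t) = 2 e^{t x} + 2 \cos{\left(t x \right)}.

Answer: u(x, t) = 2 e^{t x} + 2 \cos{\left(t x \right)}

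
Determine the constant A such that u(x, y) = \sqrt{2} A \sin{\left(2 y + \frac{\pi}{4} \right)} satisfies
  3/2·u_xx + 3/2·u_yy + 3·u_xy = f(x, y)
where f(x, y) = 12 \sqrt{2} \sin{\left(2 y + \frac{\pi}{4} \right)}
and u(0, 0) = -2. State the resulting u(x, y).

Substitute the ansatz u = \sqrt{2} A \sin{\left(2 y + \frac{\pi}{4} \right)} into the left-hand side.
Derivatives of the ansatz:
  u_xx = 0
  u_yy = - 4 \sqrt{2} A \sin{\left(2 y + \frac{\pi}{4} \right)}
  u_xy = 0
Term by term:
  3/2·u_xx = 0
  3/2·u_yy = - 6 \sqrt{2} A \sin{\left(2 y + \frac{\pi}{4} \right)}
  3·u_xy = 0
So the left-hand side equals
  - 6 \sqrt{2} A \sin{\left(2 y + \frac{\pi}{4} \right)}
This must equal f(x, y) = 12 \sqrt{2} \sin{\left(2 y + \frac{\pi}{4} \right)} identically.
Matching coefficients of the independent functions:
  [\sqrt{2} \sin{\left(2 y + \frac{\pi}{4} \right)}]:  - 6 A = 12
Solving: A = -2.
Check against the point condition:
  u(0, 0) = -2  ⟹  A = -2  ✓
Hence u(x, y) = - 2 \sqrt{2} \sin{\left(2 y + \frac{\pi}{4} \right)}.

Answer: u(x, y) = - 2 \sqrt{2} \sin{\left(2 y + \frac{\pi}{4} \right)}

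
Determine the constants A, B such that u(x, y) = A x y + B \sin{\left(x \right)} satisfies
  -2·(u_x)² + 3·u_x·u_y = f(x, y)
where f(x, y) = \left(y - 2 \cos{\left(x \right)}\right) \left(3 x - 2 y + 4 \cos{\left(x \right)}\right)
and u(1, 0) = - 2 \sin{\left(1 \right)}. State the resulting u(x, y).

Answer: u(x, y) = x y - 2 \sin{\left(x \right)}

Derivation:
Substitute the ansatz u = A x y + B \sin{\left(x \right)} into the left-hand side.
Derivatives of the ansatz:
  u_x = A y + B \cos{\left(x \right)}
  u_y = A x
Term by term:
  -2·(u_x)² = - 2 A^{2} y^{2} - 4 A B y \cos{\left(x \right)} - 2 B^{2} \cos^{2}{\left(x \right)}
  3·u_x·u_y = 3 A^{2} x y + 3 A B x \cos{\left(x \right)}
So the left-hand side equals
  3 A^{2} x y - 2 A^{2} y^{2} + 3 A B x \cos{\left(x \right)} - 4 A B y \cos{\left(x \right)} - 2 B^{2} \cos^{2}{\left(x \right)}
This must equal f(x, y) identically; expanded, f = 3 x y - 6 x \cos{\left(x \right)} - 2 y^{2} + 8 y \cos{\left(x \right)} - 8 \cos^{2}{\left(x \right)}.
Matching coefficients of the independent functions:
  [y^{2}]:  - 2 A^{2} = -2
  [x y]:  3 A^{2} = 3
  [x \cos{\left(x \right)}]:  3 A B = -6
  [y \cos{\left(x \right)}]:  - 4 A B = 8
  [\cos^{2}{\left(x \right)}]:  - 2 B^{2} = -8
These equations allow (A, B) = (-1, 2) or (1, -2).
Impose the point condition(s):
  u(1, 0) = - 2 \sin{\left(1 \right)}  ⟹  B \sin{\left(1 \right)} = - 2 \sin{\left(1 \right)}
Only A = 1, B = -2 satisfies everything.
Hence u(x, y) = x y - 2 \sin{\left(x \right)}.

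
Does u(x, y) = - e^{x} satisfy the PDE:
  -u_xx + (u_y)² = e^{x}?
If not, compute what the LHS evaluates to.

Evaluate each term of the left-hand side for u = - e^{x}.
Derivatives:
  u_xx = - e^{x}
  u_y = 0
Terms:
  -u_xx = e^{x}
  (u_y)² = 0
Sum: LHS = e^{x}
This is exactly the given right-hand side, so u is a solution.

Answer: Yes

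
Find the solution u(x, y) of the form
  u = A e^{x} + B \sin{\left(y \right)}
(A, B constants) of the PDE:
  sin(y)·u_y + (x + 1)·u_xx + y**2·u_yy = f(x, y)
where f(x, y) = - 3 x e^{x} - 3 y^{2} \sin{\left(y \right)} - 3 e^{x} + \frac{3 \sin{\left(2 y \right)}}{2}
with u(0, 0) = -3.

Substitute the ansatz u = A e^{x} + B \sin{\left(y \right)} into the left-hand side.
Derivatives of the ansatz:
  u_y = B \cos{\left(y \right)}
  u_xx = A e^{x}
  u_yy = - B \sin{\left(y \right)}
Term by term:
  sin(y)·u_y = B \sin{\left(y \right)} \cos{\left(y \right)}
  (x + 1)·u_xx = A x e^{x} + A e^{x}
  y**2·u_yy = - B y^{2} \sin{\left(y \right)}
So the left-hand side equals
  A x e^{x} + A e^{x} - B y^{2} \sin{\left(y \right)} + B \sin{\left(y \right)} \cos{\left(y \right)}
This must equal f(x, y) identically; expanded, f = - 3 x e^{x} - 3 y^{2} \sin{\left(y \right)} - 3 e^{x} + 3 \sin{\left(y \right)} \cos{\left(y \right)}.
Matching coefficients of the independent functions:
  [x e^{x}, e^{x}]:  A = -3
  [y^{2} \sin{\left(y \right)}]:  - B = -3
  [\sin{\left(y \right)} \cos{\left(y \right)}]:  B = 3
Solving: A = -3, B = 3.
Check against the point condition:
  u(0, 0) = -3  ⟹  A = -3  ✓
Hence u(x, y) = - 3 e^{x} + 3 \sin{\left(y \right)}.

Answer: u(x, y) = - 3 e^{x} + 3 \sin{\left(y \right)}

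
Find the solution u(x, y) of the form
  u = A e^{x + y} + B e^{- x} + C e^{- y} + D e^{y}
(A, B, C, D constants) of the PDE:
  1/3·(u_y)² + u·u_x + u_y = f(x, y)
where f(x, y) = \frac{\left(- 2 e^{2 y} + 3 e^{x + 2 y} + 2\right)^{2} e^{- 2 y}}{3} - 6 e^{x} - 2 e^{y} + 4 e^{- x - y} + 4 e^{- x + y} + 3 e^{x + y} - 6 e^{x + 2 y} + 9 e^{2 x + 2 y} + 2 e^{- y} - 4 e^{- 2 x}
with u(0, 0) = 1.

Answer: u(x, y) = - 2 e^{y} + 3 e^{x + y} - 2 e^{- y} + 2 e^{- x}

Derivation:
Substitute the ansatz u = A e^{x + y} + B e^{- x} + C e^{- y} + D e^{y} into the left-hand side.
Derivatives of the ansatz:
  u_y = A e^{x} e^{y} - C e^{- y} + D e^{y}
  u_x = A e^{x} e^{y} - B e^{- x}
Term by term:
  1/3·(u_y)² = \frac{A^{2} e^{2 x} e^{2 y}}{3} - \frac{2 A C e^{x}}{3} + \frac{2 A D e^{x} e^{2 y}}{3} + \frac{C^{2} e^{- 2 y}}{3} - \frac{2 C D}{3} + \frac{D^{2} e^{2 y}}{3}
  u·u_x = A^{2} e^{2 x} e^{2 y} + A C e^{x} + A D e^{x} e^{2 y} - B^{2} e^{- 2 x} - B C e^{- x} e^{- y} - B D e^{- x} e^{y}
  u_y = A e^{x} e^{y} - C e^{- y} + D e^{y}
So the left-hand side equals
  \frac{4 A^{2} e^{2 x} e^{2 y}}{3} + \frac{A C e^{x}}{3} + \frac{5 A D e^{x} e^{2 y}}{3} + A e^{x} e^{y} - B^{2} e^{- 2 x} - B C e^{- x} e^{- y} - B D e^{- x} e^{y} + \frac{C^{2} e^{- 2 y}}{3} - \frac{2 C D}{3} - C e^{- y} + \frac{D^{2} e^{2 y}}{3} + D e^{y}
This must equal f(x, y) identically; expanded, f = 12 e^{2 x} e^{2 y} - 10 e^{x} e^{2 y} + 3 e^{x} e^{y} - 2 e^{x} + \frac{4 e^{2 y}}{3} - 2 e^{y} - \frac{8}{3} + 2 e^{- y} + \frac{4 e^{- 2 y}}{3} + 4 e^{- x} e^{y} + 4 e^{- x} e^{- y} - 4 e^{- 2 x}.
Matching coefficients of the independent functions:
  [constant term]:  - \frac{2 C D}{3} = - \frac{8}{3}
  [e^{- x} e^{- y}]:  - B C = 4
  [e^{- x} e^{y}]:  - B D = 4
  [e^{x} e^{y}]:  A = 3
  [e^{x} e^{2 y}]:  \frac{5 A D}{3} = -10
  [e^{2 x} e^{2 y}]:  \frac{4 A^{2}}{3} = 12
  [e^{- 2 x}]:  - B^{2} = -4
  [e^{x}]:  \frac{A C}{3} = -2
  [e^{- 2 y}]:  \frac{C^{2}}{3} = \frac{4}{3}
  [e^{- y}]:  - C = 2
  [e^{y}]:  D = -2
  [e^{2 y}]:  \frac{D^{2}}{3} = \frac{4}{3}
Solving: A = 3, B = 2, C = -2, D = -2.
Check against the point condition:
  u(0, 0) = 1  ⟹  A + B + C + D = 1  ✓
Hence u(x, y) = - 2 e^{y} + 3 e^{x + y} - 2 e^{- y} + 2 e^{- x}.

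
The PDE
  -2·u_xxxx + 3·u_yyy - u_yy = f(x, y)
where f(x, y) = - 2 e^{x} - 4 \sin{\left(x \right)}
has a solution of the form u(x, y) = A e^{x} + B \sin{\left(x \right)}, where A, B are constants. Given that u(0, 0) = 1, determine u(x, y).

Substitute the ansatz u = A e^{x} + B \sin{\left(x \right)} into the left-hand side.
Derivatives of the ansatz:
  u_xxxx = A e^{x} + B \sin{\left(x \right)}
  u_yyy = 0
  u_yy = 0
Term by term:
  -2·u_xxxx = - 2 A e^{x} - 2 B \sin{\left(x \right)}
  3·u_yyy = 0
  -u_yy = 0
So the left-hand side equals
  - 2 A e^{x} - 2 B \sin{\left(x \right)}
This must equal f(x, y) = - 2 e^{x} - 4 \sin{\left(x \right)} identically.
Matching coefficients of the independent functions:
  [e^{x}]:  - 2 A = -2
  [\sin{\left(x \right)}]:  - 2 B = -4
Solving: A = 1, B = 2.
Check against the point condition:
  u(0, 0) = 1  ⟹  A = 1  ✓
Hence u(x, y) = e^{x} + 2 \sin{\left(x \right)}.

Answer: u(x, y) = e^{x} + 2 \sin{\left(x \right)}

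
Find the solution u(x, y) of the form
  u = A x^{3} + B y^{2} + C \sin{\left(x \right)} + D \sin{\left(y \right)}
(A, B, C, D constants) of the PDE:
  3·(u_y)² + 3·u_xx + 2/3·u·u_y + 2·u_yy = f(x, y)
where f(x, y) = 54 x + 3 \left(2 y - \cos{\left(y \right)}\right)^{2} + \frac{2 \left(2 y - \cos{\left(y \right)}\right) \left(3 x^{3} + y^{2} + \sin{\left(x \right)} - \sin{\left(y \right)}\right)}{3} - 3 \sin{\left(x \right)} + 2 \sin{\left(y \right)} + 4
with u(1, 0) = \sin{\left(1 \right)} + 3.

Answer: u(x, y) = 3 x^{3} + y^{2} + \sin{\left(x \right)} - \sin{\left(y \right)}

Derivation:
Substitute the ansatz u = A x^{3} + B y^{2} + C \sin{\left(x \right)} + D \sin{\left(y \right)} into the left-hand side.
Derivatives of the ansatz:
  u_y = 2 B y + D \cos{\left(y \right)}
  u_xx = 6 A x - C \sin{\left(x \right)}
  u_yy = 2 B - D \sin{\left(y \right)}
Term by term:
  3·(u_y)² = 12 B^{2} y^{2} + 12 B D y \cos{\left(y \right)} + 3 D^{2} \cos^{2}{\left(y \right)}
  3·u_xx = 18 A x - 3 C \sin{\left(x \right)}
  2/3·u·u_y = \frac{4 A B x^{3} y}{3} + \frac{2 A D x^{3} \cos{\left(y \right)}}{3} + \frac{4 B^{2} y^{3}}{3} + \frac{4 B C y \sin{\left(x \right)}}{3} + \frac{2 B D y^{2} \cos{\left(y \right)}}{3} + \frac{4 B D y \sin{\left(y \right)}}{3} + \frac{2 C D \sin{\left(x \right)} \cos{\left(y \right)}}{3} + \frac{2 D^{2} \sin{\left(y \right)} \cos{\left(y \right)}}{3}
  2·u_yy = 4 B - 2 D \sin{\left(y \right)}
So the left-hand side equals
  \frac{4 A B x^{3} y}{3} + \frac{2 A D x^{3} \cos{\left(y \right)}}{3} + 18 A x + \frac{4 B^{2} y^{3}}{3} + 12 B^{2} y^{2} + \frac{4 B C y \sin{\left(x \right)}}{3} + \frac{2 B D y^{2} \cos{\left(y \right)}}{3} + \frac{4 B D y \sin{\left(y \right)}}{3} + 12 B D y \cos{\left(y \right)} + 4 B + \frac{2 C D \sin{\left(x \right)} \cos{\left(y \right)}}{3} - 3 C \sin{\left(x \right)} + \frac{2 D^{2} \sin{\left(y \right)} \cos{\left(y \right)}}{3} + 3 D^{2} \cos^{2}{\left(y \right)} - 2 D \sin{\left(y \right)}
This must equal f(x, y) identically; expanded, f = 4 x^{3} y - 2 x^{3} \cos{\left(y \right)} + 54 x + \frac{4 y^{3}}{3} - \frac{2 y^{2} \cos{\left(y \right)}}{3} + 12 y^{2} + \frac{4 y \sin{\left(x \right)}}{3} - \frac{4 y \sin{\left(y \right)}}{3} - 12 y \cos{\left(y \right)} - \frac{2 \sin{\left(x \right)} \cos{\left(y \right)}}{3} - 3 \sin{\left(x \right)} + \frac{2 \sin{\left(y \right)} \cos{\left(y \right)}}{3} + 2 \sin{\left(y \right)} + 3 \cos^{2}{\left(y \right)} + 4.
Matching coefficients of the independent functions:
(each divided by its leading coefficient; functions giving the same equation are listed together)
  [constant term]:  B - 1 = 0
  [x]:  A - 3 = 0
  [y^{2}, y^{3}]:  B^{2} - 1 = 0
  [x^{3} y]:  A B - 3 = 0
  [x^{3} \cos{\left(y \right)}]:  A D + 3 = 0
  [y \sin{\left(x \right)}]:  B C - 1 = 0
  [y \sin{\left(y \right)}, y \cos{\left(y \right)}, y^{2} \cos{\left(y \right)}]:  B D + 1 = 0
  [\sin{\left(x \right)} \cos{\left(y \right)}]:  C D + 1 = 0
  [\sin{\left(y \right)} \cos{\left(y \right)}, \cos^{2}{\left(y \right)}]:  D^{2} - 1 = 0
  [\sin{\left(x \right)}]:  C - 1 = 0
  [\sin{\left(y \right)}]:  D + 1 = 0
Solving: A = 3, B = 1, C = 1, D = -1.
Check against the point condition:
  u(1, 0) = \sin{\left(1 \right)} + 3  ⟹  A + C \sin{\left(1 \right)} = \sin{\left(1 \right)} + 3  ✓
Hence u(x, y) = 3 x^{3} + y^{2} + \sin{\left(x \right)} - \sin{\left(y \right)}.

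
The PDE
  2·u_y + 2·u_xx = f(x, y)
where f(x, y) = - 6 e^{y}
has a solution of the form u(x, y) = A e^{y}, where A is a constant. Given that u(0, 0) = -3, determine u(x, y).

Substitute the ansatz u = A e^{y} into the left-hand side.
Derivatives of the ansatz:
  u_y = A e^{y}
  u_xx = 0
Term by term:
  2·u_y = 2 A e^{y}
  2·u_xx = 0
So the left-hand side equals
  2 A e^{y}
This must equal f(x, y) = - 6 e^{y} identically.
Matching coefficients of the independent functions:
  [e^{y}]:  2 A = -6
Solving: A = -3.
Check against the point condition:
  u(0, 0) = -3  ⟹  A = -3  ✓
Hence u(x, y) = - 3 e^{y}.

Answer: u(x, y) = - 3 e^{y}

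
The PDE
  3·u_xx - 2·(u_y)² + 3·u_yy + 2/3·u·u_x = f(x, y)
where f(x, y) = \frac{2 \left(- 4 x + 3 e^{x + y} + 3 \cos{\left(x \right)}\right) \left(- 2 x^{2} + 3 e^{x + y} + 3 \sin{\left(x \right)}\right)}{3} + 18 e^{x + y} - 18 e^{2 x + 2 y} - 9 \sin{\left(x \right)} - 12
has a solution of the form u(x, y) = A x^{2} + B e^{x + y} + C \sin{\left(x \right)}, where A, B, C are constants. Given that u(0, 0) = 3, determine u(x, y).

Substitute the ansatz u = A x^{2} + B e^{x + y} + C \sin{\left(x \right)} into the left-hand side.
Derivatives of the ansatz:
  u_xx = 2 A + B e^{x} e^{y} - C \sin{\left(x \right)}
  u_y = B e^{x} e^{y}
  u_yy = B e^{x} e^{y}
  u_x = 2 A x + B e^{x} e^{y} + C \cos{\left(x \right)}
Term by term:
  3·u_xx = 6 A + 3 B e^{x} e^{y} - 3 C \sin{\left(x \right)}
  -2·(u_y)² = - 2 B^{2} e^{2 x} e^{2 y}
  3·u_yy = 3 B e^{x} e^{y}
  2/3·u·u_x = \frac{4 A^{2} x^{3}}{3} + \frac{2 A B x^{2} e^{x} e^{y}}{3} + \frac{4 A B x e^{x} e^{y}}{3} + \frac{2 A C x^{2} \cos{\left(x \right)}}{3} + \frac{4 A C x \sin{\left(x \right)}}{3} + \frac{2 B^{2} e^{2 x} e^{2 y}}{3} + \frac{2 B C e^{x} e^{y} \sin{\left(x \right)}}{3} + \frac{2 B C e^{x} e^{y} \cos{\left(x \right)}}{3} + \frac{2 C^{2} \sin{\left(x \right)} \cos{\left(x \right)}}{3}
So the left-hand side equals
  \frac{4 A^{2} x^{3}}{3} + \frac{2 A B x^{2} e^{x} e^{y}}{3} + \frac{4 A B x e^{x} e^{y}}{3} + \frac{2 A C x^{2} \cos{\left(x \right)}}{3} + \frac{4 A C x \sin{\left(x \right)}}{3} + 6 A - \frac{4 B^{2} e^{2 x} e^{2 y}}{3} + \frac{2 B C e^{x} e^{y} \sin{\left(x \right)}}{3} + \frac{2 B C e^{x} e^{y} \cos{\left(x \right)}}{3} + 6 B e^{x} e^{y} + \frac{2 C^{2} \sin{\left(x \right)} \cos{\left(x \right)}}{3} - 3 C \sin{\left(x \right)}
This must equal f(x, y) identically; expanded, f = \frac{16 x^{3}}{3} - 4 x^{2} e^{x} e^{y} - 4 x^{2} \cos{\left(x \right)} - 8 x e^{x} e^{y} - 8 x \sin{\left(x \right)} - 12 e^{2 x} e^{2 y} + 6 e^{x} e^{y} \sin{\left(x \right)} + 6 e^{x} e^{y} \cos{\left(x \right)} + 18 e^{x} e^{y} + 6 \sin{\left(x \right)} \cos{\left(x \right)} - 9 \sin{\left(x \right)} - 12.
Matching coefficients of the independent functions:
  [constant term]:  6 A = -12
  [x^{3}]:  \frac{4 A^{2}}{3} = \frac{16}{3}
  [x \sin{\left(x \right)}]:  \frac{4 A C}{3} = -8
  [x^{2} \cos{\left(x \right)}]:  \frac{2 A C}{3} = -4
  [e^{x} e^{y}]:  6 B = 18
  [e^{2 x} e^{2 y}]:  - \frac{4 B^{2}}{3} = -12
  [\sin{\left(x \right)} \cos{\left(x \right)}]:  \frac{2 C^{2}}{3} = 6
  [x e^{x} e^{y}]:  \frac{4 A B}{3} = -8
  [x^{2} e^{x} e^{y}]:  \frac{2 A B}{3} = -4
  [e^{x} e^{y} \sin{\left(x \right)}, e^{x} e^{y} \cos{\left(x \right)}]:  \frac{2 B C}{3} = 6
  [\sin{\left(x \right)}]:  - 3 C = -9
Solving: A = -2, B = 3, C = 3.
Check against the point condition:
  u(0, 0) = 3  ⟹  B = 3  ✓
Hence u(x, y) = - 2 x^{2} + 3 e^{x + y} + 3 \sin{\left(x \right)}.

Answer: u(x, y) = - 2 x^{2} + 3 e^{x + y} + 3 \sin{\left(x \right)}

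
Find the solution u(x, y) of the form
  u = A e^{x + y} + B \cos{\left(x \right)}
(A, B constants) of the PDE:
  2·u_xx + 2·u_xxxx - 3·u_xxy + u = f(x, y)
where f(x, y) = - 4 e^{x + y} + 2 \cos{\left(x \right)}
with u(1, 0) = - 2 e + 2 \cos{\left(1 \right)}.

Substitute the ansatz u = A e^{x + y} + B \cos{\left(x \right)} into the left-hand side.
Derivatives of the ansatz:
  u_xx = A e^{x} e^{y} - B \cos{\left(x \right)}
  u_xxxx = A e^{x} e^{y} + B \cos{\left(x \right)}
  u_xxy = A e^{x} e^{y}
Term by term:
  2·u_xx = 2 A e^{x} e^{y} - 2 B \cos{\left(x \right)}
  2·u_xxxx = 2 A e^{x} e^{y} + 2 B \cos{\left(x \right)}
  -3·u_xxy = - 3 A e^{x} e^{y}
  u = A e^{x} e^{y} + B \cos{\left(x \right)}
So the left-hand side equals
  2 A e^{x} e^{y} + B \cos{\left(x \right)}
This must equal f(x, y) identically; expanded, f = - 4 e^{x} e^{y} + 2 \cos{\left(x \right)}.
Matching coefficients of the independent functions:
  [e^{x} e^{y}]:  2 A = -4
  [\cos{\left(x \right)}]:  B = 2
Solving: A = -2, B = 2.
Check against the point condition:
  u(1, 0) = - 2 e + 2 \cos{\left(1 \right)}  ⟹  e A + B \cos{\left(1 \right)} = - 2 e + 2 \cos{\left(1 \right)}  ✓
Hence u(x, y) = - 2 e^{x + y} + 2 \cos{\left(x \right)}.

Answer: u(x, y) = - 2 e^{x + y} + 2 \cos{\left(x \right)}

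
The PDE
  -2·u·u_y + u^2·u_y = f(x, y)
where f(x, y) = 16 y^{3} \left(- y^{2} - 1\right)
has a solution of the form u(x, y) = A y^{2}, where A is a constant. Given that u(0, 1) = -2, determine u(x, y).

Answer: u(x, y) = - 2 y^{2}

Derivation:
Substitute the ansatz u = A y^{2} into the left-hand side.
Derivatives of the ansatz:
  u_y = 2 A y
Term by term:
  -2·u·u_y = - 4 A^{2} y^{3}
  u^2·u_y = 2 A^{3} y^{5}
So the left-hand side equals
  2 A^{3} y^{5} - 4 A^{2} y^{3}
This must equal f(x, y) identically; expanded, f = - 16 y^{5} - 16 y^{3}.
Matching coefficients of the independent functions:
  [y^{3}]:  - 4 A^{2} = -16
  [y^{5}]:  2 A^{3} = -16
Solving: A = -2.
Check against the point condition:
  u(0, 1) = -2  ⟹  A = -2  ✓
Hence u(x, y) = - 2 y^{2}.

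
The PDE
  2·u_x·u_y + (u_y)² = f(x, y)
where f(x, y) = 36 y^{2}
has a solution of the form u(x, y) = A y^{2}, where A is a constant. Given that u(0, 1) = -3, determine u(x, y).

Substitute the ansatz u = A y^{2} into the left-hand side.
Derivatives of the ansatz:
  u_x = 0
  u_y = 2 A y
Term by term:
  2·u_x·u_y = 0
  (u_y)² = 4 A^{2} y^{2}
So the left-hand side equals
  4 A^{2} y^{2}
This must equal f(x, y) = 36 y^{2} identically.
Matching coefficients of the independent functions:
  [y^{2}]:  4 A^{2} = 36
These equations allow (A) = (-3) or (3).
Impose the point condition(s):
  u(0, 1) = -3  ⟹  A = -3
Only A = -3 satisfies everything.
Hence u(x, y) = - 3 y^{2}.

Answer: u(x, y) = - 3 y^{2}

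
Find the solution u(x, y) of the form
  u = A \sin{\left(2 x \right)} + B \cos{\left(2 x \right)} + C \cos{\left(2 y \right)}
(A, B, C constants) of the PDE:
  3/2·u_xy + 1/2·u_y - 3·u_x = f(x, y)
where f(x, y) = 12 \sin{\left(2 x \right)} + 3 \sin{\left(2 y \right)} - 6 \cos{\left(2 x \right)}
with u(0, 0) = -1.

Substitute the ansatz u = A \sin{\left(2 x \right)} + B \cos{\left(2 x \right)} + C \cos{\left(2 y \right)} into the left-hand side.
Derivatives of the ansatz:
  u_xy = 0
  u_y = - 2 C \sin{\left(2 y \right)}
  u_x = 2 A \cos{\left(2 x \right)} - 2 B \sin{\left(2 x \right)}
Term by term:
  3/2·u_xy = 0
  1/2·u_y = - C \sin{\left(2 y \right)}
  -3·u_x = - 6 A \cos{\left(2 x \right)} + 6 B \sin{\left(2 x \right)}
So the left-hand side equals
  - 6 A \cos{\left(2 x \right)} + 6 B \sin{\left(2 x \right)} - C \sin{\left(2 y \right)}
This must equal f(x, y) = 12 \sin{\left(2 x \right)} + 3 \sin{\left(2 y \right)} - 6 \cos{\left(2 x \right)} identically.
Matching coefficients of the independent functions:
  [\sin{\left(2 x \right)}]:  6 B = 12
  [\sin{\left(2 y \right)}]:  - C = 3
  [\cos{\left(2 x \right)}]:  - 6 A = -6
Solving: A = 1, B = 2, C = -3.
Check against the point condition:
  u(0, 0) = -1  ⟹  B + C = -1  ✓
Hence u(x, y) = \sin{\left(2 x \right)} + 2 \cos{\left(2 x \right)} - 3 \cos{\left(2 y \right)}.

Answer: u(x, y) = \sin{\left(2 x \right)} + 2 \cos{\left(2 x \right)} - 3 \cos{\left(2 y \right)}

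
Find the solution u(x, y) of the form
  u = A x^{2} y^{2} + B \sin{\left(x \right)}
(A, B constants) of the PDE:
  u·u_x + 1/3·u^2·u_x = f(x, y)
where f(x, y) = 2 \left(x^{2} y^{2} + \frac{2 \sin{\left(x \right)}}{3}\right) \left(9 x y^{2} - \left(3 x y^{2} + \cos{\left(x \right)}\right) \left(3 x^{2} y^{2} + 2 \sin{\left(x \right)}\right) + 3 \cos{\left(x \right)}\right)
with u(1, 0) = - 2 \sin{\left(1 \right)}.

Substitute the ansatz u = A x^{2} y^{2} + B \sin{\left(x \right)} into the left-hand side.
Derivatives of the ansatz:
  u_x = 2 A x y^{2} + B \cos{\left(x \right)}
Term by term:
  u·u_x = 2 A^{2} x^{3} y^{4} + A B x^{2} y^{2} \cos{\left(x \right)} + 2 A B x y^{2} \sin{\left(x \right)} + B^{2} \sin{\left(x \right)} \cos{\left(x \right)}
  1/3·u^2·u_x = \frac{2 A^{3} x^{5} y^{6}}{3} + \frac{A^{2} B x^{4} y^{4} \cos{\left(x \right)}}{3} + \frac{4 A^{2} B x^{3} y^{4} \sin{\left(x \right)}}{3} + \frac{2 A B^{2} x^{2} y^{2} \sin{\left(x \right)} \cos{\left(x \right)}}{3} + \frac{2 A B^{2} x y^{2} \sin^{2}{\left(x \right)}}{3} + \frac{B^{3} \sin^{2}{\left(x \right)} \cos{\left(x \right)}}{3}
So the left-hand side equals
  \frac{2 A^{3} x^{5} y^{6}}{3} + \frac{A^{2} B x^{4} y^{4} \cos{\left(x \right)}}{3} + \frac{4 A^{2} B x^{3} y^{4} \sin{\left(x \right)}}{3} + 2 A^{2} x^{3} y^{4} + \frac{2 A B^{2} x^{2} y^{2} \sin{\left(x \right)} \cos{\left(x \right)}}{3} + \frac{2 A B^{2} x y^{2} \sin^{2}{\left(x \right)}}{3} + A B x^{2} y^{2} \cos{\left(x \right)} + 2 A B x y^{2} \sin{\left(x \right)} + \frac{B^{3} \sin^{2}{\left(x \right)} \cos{\left(x \right)}}{3} + B^{2} \sin{\left(x \right)} \cos{\left(x \right)}
This must equal f(x, y) identically; expanded, f = - 18 x^{5} y^{6} - 6 x^{4} y^{4} \cos{\left(x \right)} - 24 x^{3} y^{4} \sin{\left(x \right)} + 18 x^{3} y^{4} - 8 x^{2} y^{2} \sin{\left(x \right)} \cos{\left(x \right)} + 6 x^{2} y^{2} \cos{\left(x \right)} - 8 x y^{2} \sin^{2}{\left(x \right)} + 12 x y^{2} \sin{\left(x \right)} - \frac{8 \sin^{2}{\left(x \right)} \cos{\left(x \right)}}{3} + 4 \sin{\left(x \right)} \cos{\left(x \right)}.
Matching coefficients of the independent functions:
  [x^{3} y^{4}]:  2 A^{2} = 18
  [x^{5} y^{6}]:  \frac{2 A^{3}}{3} = -18
  [\sin{\left(x \right)} \cos{\left(x \right)}]:  B^{2} = 4
  [\sin^{2}{\left(x \right)} \cos{\left(x \right)}]:  \frac{B^{3}}{3} = - \frac{8}{3}
  [x y^{2} \sin{\left(x \right)}]:  2 A B = 12
  [x y^{2} \sin^{2}{\left(x \right)}, x^{2} y^{2} \sin{\left(x \right)} \cos{\left(x \right)}]:  \frac{2 A B^{2}}{3} = -8
  [x^{2} y^{2} \cos{\left(x \right)}]:  A B = 6
  [x^{3} y^{4} \sin{\left(x \right)}]:  \frac{4 A^{2} B}{3} = -24
  [x^{4} y^{4} \cos{\left(x \right)}]:  \frac{A^{2} B}{3} = -6
Solving: A = -3, B = -2.
Check against the point condition:
  u(1, 0) = - 2 \sin{\left(1 \right)}  ⟹  B \sin{\left(1 \right)} = - 2 \sin{\left(1 \right)}  ✓
Hence u(x, y) = - 3 x^{2} y^{2} - 2 \sin{\left(x \right)}.

Answer: u(x, y) = - 3 x^{2} y^{2} - 2 \sin{\left(x \right)}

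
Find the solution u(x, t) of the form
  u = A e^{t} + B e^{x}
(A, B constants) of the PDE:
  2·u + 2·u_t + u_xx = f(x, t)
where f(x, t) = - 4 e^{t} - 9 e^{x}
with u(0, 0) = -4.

Substitute the ansatz u = A e^{t} + B e^{x} into the left-hand side.
Derivatives of the ansatz:
  u_t = A e^{t}
  u_xx = B e^{x}
Term by term:
  2·u = 2 A e^{t} + 2 B e^{x}
  2·u_t = 2 A e^{t}
  u_xx = B e^{x}
So the left-hand side equals
  4 A e^{t} + 3 B e^{x}
This must equal f(x, t) = - 4 e^{t} - 9 e^{x} identically.
Matching coefficients of the independent functions:
  [e^{t}]:  4 A = -4
  [e^{x}]:  3 B = -9
Solving: A = -1, B = -3.
Check against the point condition:
  u(0, 0) = -4  ⟹  A + B = -4  ✓
Hence u(x, t) = - e^{t} - 3 e^{x}.

Answer: u(x, t) = - e^{t} - 3 e^{x}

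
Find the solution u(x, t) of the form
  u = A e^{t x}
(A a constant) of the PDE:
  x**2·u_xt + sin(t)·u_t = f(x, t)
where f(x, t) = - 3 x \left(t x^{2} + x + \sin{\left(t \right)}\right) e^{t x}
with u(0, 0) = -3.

Substitute the ansatz u = A e^{t x} into the left-hand side.
Derivatives of the ansatz:
  u_xt = A t x e^{t x} + A e^{t x}
  u_t = A x e^{t x}
Term by term:
  x**2·u_xt = A t x^{3} e^{t x} + A x^{2} e^{t x}
  sin(t)·u_t = A x e^{t x} \sin{\left(t \right)}
So the left-hand side equals
  A t x^{3} e^{t x} + A x^{2} e^{t x} + A x e^{t x} \sin{\left(t \right)}
This must equal f(x, t) identically; expanded, f = - 3 t x^{3} e^{t x} - 3 x^{2} e^{t x} - 3 x e^{t x} \sin{\left(t \right)}.
Matching coefficients of the independent functions:
  [x^{2} e^{t x}, t x^{3} e^{t x}, x e^{t x} \sin{\left(t \right)}]:  A = -3
Solving: A = -3.
Check against the point condition:
  u(0, 0) = -3  ⟹  A = -3  ✓
Hence u(x, t) = - 3 e^{t x}.

Answer: u(x, t) = - 3 e^{t x}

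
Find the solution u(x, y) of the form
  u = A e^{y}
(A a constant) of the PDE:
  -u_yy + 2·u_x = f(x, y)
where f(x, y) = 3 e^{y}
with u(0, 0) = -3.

Substitute the ansatz u = A e^{y} into the left-hand side.
Derivatives of the ansatz:
  u_yy = A e^{y}
  u_x = 0
Term by term:
  -u_yy = - A e^{y}
  2·u_x = 0
So the left-hand side equals
  - A e^{y}
This must equal f(x, y) = 3 e^{y} identically.
Matching coefficients of the independent functions:
  [e^{y}]:  - A = 3
Solving: A = -3.
Check against the point condition:
  u(0, 0) = -3  ⟹  A = -3  ✓
Hence u(x, y) = - 3 e^{y}.

Answer: u(x, y) = - 3 e^{y}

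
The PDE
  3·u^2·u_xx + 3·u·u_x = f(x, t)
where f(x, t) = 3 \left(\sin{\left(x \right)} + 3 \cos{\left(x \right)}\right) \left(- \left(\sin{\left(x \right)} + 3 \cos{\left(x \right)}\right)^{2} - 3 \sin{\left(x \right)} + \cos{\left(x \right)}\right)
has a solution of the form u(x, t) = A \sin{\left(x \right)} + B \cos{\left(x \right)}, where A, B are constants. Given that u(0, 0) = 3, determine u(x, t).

Answer: u(x, t) = \sin{\left(x \right)} + 3 \cos{\left(x \right)}

Derivation:
Substitute the ansatz u = A \sin{\left(x \right)} + B \cos{\left(x \right)} into the left-hand side.
Derivatives of the ansatz:
  u_xx = - A \sin{\left(x \right)} - B \cos{\left(x \right)}
  u_x = A \cos{\left(x \right)} - B \sin{\left(x \right)}
Term by term:
  3·u^2·u_xx = - 3 A^{3} \sin^{3}{\left(x \right)} - 9 A^{2} B \sin^{2}{\left(x \right)} \cos{\left(x \right)} - 9 A B^{2} \sin{\left(x \right)} \cos^{2}{\left(x \right)} - 3 B^{3} \cos^{3}{\left(x \right)}
  3·u·u_x = 3 A^{2} \sin{\left(x \right)} \cos{\left(x \right)} - 3 A B \sin^{2}{\left(x \right)} + 3 A B \cos^{2}{\left(x \right)} - 3 B^{2} \sin{\left(x \right)} \cos{\left(x \right)}
So the left-hand side equals
  - 3 A^{3} \sin^{3}{\left(x \right)} - 9 A^{2} B \sin^{2}{\left(x \right)} \cos{\left(x \right)} + 3 A^{2} \sin{\left(x \right)} \cos{\left(x \right)} - 9 A B^{2} \sin{\left(x \right)} \cos^{2}{\left(x \right)} - 3 A B \sin^{2}{\left(x \right)} + 3 A B \cos^{2}{\left(x \right)} - 3 B^{3} \cos^{3}{\left(x \right)} - 3 B^{2} \sin{\left(x \right)} \cos{\left(x \right)}
This must equal f(x, t) identically; expanded, f = - 3 \sin^{3}{\left(x \right)} - 27 \sin^{2}{\left(x \right)} \cos{\left(x \right)} - 9 \sin^{2}{\left(x \right)} - 81 \sin{\left(x \right)} \cos^{2}{\left(x \right)} - 24 \sin{\left(x \right)} \cos{\left(x \right)} - 81 \cos^{3}{\left(x \right)} + 9 \cos^{2}{\left(x \right)}.
Matching coefficients of the independent functions:
  [\sin{\left(x \right)} \cos{\left(x \right)}]:  3 A^{2} - 3 B^{2} = -24
  [\sin{\left(x \right)} \cos^{2}{\left(x \right)}]:  - 9 A B^{2} = -81
  [\sin^{2}{\left(x \right)} \cos{\left(x \right)}]:  - 9 A^{2} B = -27
  [\sin^{2}{\left(x \right)}]:  - 3 A B = -9
  [\sin^{3}{\left(x \right)}]:  - 3 A^{3} = -3
  [\cos^{2}{\left(x \right)}]:  3 A B = 9
  [\cos^{3}{\left(x \right)}]:  - 3 B^{3} = -81
Solving: A = 1, B = 3.
Check against the point condition:
  u(0, 0) = 3  ⟹  B = 3  ✓
Hence u(x, t) = \sin{\left(x \right)} + 3 \cos{\left(x \right)}.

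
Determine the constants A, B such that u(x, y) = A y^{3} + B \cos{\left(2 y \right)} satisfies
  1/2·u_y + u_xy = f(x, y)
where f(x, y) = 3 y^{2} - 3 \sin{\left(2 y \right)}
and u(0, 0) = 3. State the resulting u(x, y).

Answer: u(x, y) = 2 y^{3} + 3 \cos{\left(2 y \right)}

Derivation:
Substitute the ansatz u = A y^{3} + B \cos{\left(2 y \right)} into the left-hand side.
Derivatives of the ansatz:
  u_y = 3 A y^{2} - 2 B \sin{\left(2 y \right)}
  u_xy = 0
Term by term:
  1/2·u_y = \frac{3 A y^{2}}{2} - B \sin{\left(2 y \right)}
  u_xy = 0
So the left-hand side equals
  \frac{3 A y^{2}}{2} - B \sin{\left(2 y \right)}
This must equal f(x, y) = 3 y^{2} - 3 \sin{\left(2 y \right)} identically.
Matching coefficients of the independent functions:
  [y^{2}]:  \frac{3 A}{2} = 3
  [\sin{\left(2 y \right)}]:  - B = -3
Solving: A = 2, B = 3.
Check against the point condition:
  u(0, 0) = 3  ⟹  B = 3  ✓
Hence u(x, y) = 2 y^{3} + 3 \cos{\left(2 y \right)}.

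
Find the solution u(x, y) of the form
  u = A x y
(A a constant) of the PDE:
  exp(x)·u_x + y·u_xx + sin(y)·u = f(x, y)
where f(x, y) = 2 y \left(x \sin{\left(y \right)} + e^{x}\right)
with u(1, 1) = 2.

Answer: u(x, y) = 2 x y

Derivation:
Substitute the ansatz u = A x y into the left-hand side.
Derivatives of the ansatz:
  u_x = A y
  u_xx = 0
Term by term:
  exp(x)·u_x = A y e^{x}
  y·u_xx = 0
  sin(y)·u = A x y \sin{\left(y \right)}
So the left-hand side equals
  A x y \sin{\left(y \right)} + A y e^{x}
This must equal f(x, y) identically; expanded, f = 2 x y \sin{\left(y \right)} + 2 y e^{x}.
Matching coefficients of the independent functions:
  [y e^{x}, x y \sin{\left(y \right)}]:  A = 2
Solving: A = 2.
Check against the point condition:
  u(1, 1) = 2  ⟹  A = 2  ✓
Hence u(x, y) = 2 x y.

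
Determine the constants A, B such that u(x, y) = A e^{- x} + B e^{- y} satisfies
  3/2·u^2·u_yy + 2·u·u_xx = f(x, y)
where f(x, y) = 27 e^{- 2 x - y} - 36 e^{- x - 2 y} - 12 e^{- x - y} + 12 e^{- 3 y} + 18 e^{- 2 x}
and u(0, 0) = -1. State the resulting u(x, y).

Answer: u(x, y) = 2 e^{- y} - 3 e^{- x}

Derivation:
Substitute the ansatz u = A e^{- x} + B e^{- y} into the left-hand side.
Derivatives of the ansatz:
  u_yy = B e^{- y}
  u_xx = A e^{- x}
Term by term:
  3/2·u^2·u_yy = \frac{3 A^{2} B e^{- 2 x} e^{- y}}{2} + 3 A B^{2} e^{- x} e^{- 2 y} + \frac{3 B^{3} e^{- 3 y}}{2}
  2·u·u_xx = 2 A^{2} e^{- 2 x} + 2 A B e^{- x} e^{- y}
So the left-hand side equals
  \frac{3 A^{2} B e^{- 2 x} e^{- y}}{2} + 2 A^{2} e^{- 2 x} + 3 A B^{2} e^{- x} e^{- 2 y} + 2 A B e^{- x} e^{- y} + \frac{3 B^{3} e^{- 3 y}}{2}
This must equal f(x, y) identically; expanded, f = 12 e^{- 3 y} - 12 e^{- x} e^{- y} - 36 e^{- x} e^{- 2 y} + 18 e^{- 2 x} + 27 e^{- 2 x} e^{- y}.
Matching coefficients of the independent functions:
  [e^{- 2 x} e^{- y}]:  \frac{3 A^{2} B}{2} = 27
  [e^{- x} e^{- 2 y}]:  3 A B^{2} = -36
  [e^{- x} e^{- y}]:  2 A B = -12
  [e^{- 2 x}]:  2 A^{2} = 18
  [e^{- 3 y}]:  \frac{3 B^{3}}{2} = 12
Solving: A = -3, B = 2.
Check against the point condition:
  u(0, 0) = -1  ⟹  A + B = -1  ✓
Hence u(x, y) = 2 e^{- y} - 3 e^{- x}.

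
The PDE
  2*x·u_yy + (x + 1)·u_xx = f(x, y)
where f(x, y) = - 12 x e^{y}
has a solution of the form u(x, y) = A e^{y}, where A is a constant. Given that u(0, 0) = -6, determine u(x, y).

Answer: u(x, y) = - 6 e^{y}

Derivation:
Substitute the ansatz u = A e^{y} into the left-hand side.
Derivatives of the ansatz:
  u_yy = A e^{y}
  u_xx = 0
Term by term:
  2*x·u_yy = 2 A x e^{y}
  (x + 1)·u_xx = 0
So the left-hand side equals
  2 A x e^{y}
This must equal f(x, y) = - 12 x e^{y} identically.
Matching coefficients of the independent functions:
  [x e^{y}]:  2 A = -12
Solving: A = -6.
Check against the point condition:
  u(0, 0) = -6  ⟹  A = -6  ✓
Hence u(x, y) = - 6 e^{y}.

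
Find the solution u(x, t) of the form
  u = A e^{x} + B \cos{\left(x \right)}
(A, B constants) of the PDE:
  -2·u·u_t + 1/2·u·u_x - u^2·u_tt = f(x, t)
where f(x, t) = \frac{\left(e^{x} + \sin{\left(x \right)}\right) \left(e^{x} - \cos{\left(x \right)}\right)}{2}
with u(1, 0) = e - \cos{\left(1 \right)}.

Answer: u(x, t) = e^{x} - \cos{\left(x \right)}

Derivation:
Substitute the ansatz u = A e^{x} + B \cos{\left(x \right)} into the left-hand side.
Derivatives of the ansatz:
  u_t = 0
  u_x = A e^{x} - B \sin{\left(x \right)}
  u_tt = 0
Term by term:
  -2·u·u_t = 0
  1/2·u·u_x = \frac{A^{2} e^{2 x}}{2} - \frac{A B e^{x} \sin{\left(x \right)}}{2} + \frac{A B e^{x} \cos{\left(x \right)}}{2} - \frac{B^{2} \sin{\left(x \right)} \cos{\left(x \right)}}{2}
  -u^2·u_tt = 0
So the left-hand side equals
  \frac{A^{2} e^{2 x}}{2} - \frac{A B e^{x} \sin{\left(x \right)}}{2} + \frac{A B e^{x} \cos{\left(x \right)}}{2} - \frac{B^{2} \sin{\left(x \right)} \cos{\left(x \right)}}{2}
This must equal f(x, t) identically; expanded, f = \frac{e^{2 x}}{2} + \frac{e^{x} \sin{\left(x \right)}}{2} - \frac{e^{x} \cos{\left(x \right)}}{2} - \frac{\sin{\left(x \right)} \cos{\left(x \right)}}{2}.
Matching coefficients of the independent functions:
  [e^{x} \sin{\left(x \right)}]:  - \frac{A B}{2} = \frac{1}{2}
  [e^{x} \cos{\left(x \right)}]:  \frac{A B}{2} = - \frac{1}{2}
  [\sin{\left(x \right)} \cos{\left(x \right)}]:  - \frac{B^{2}}{2} = - \frac{1}{2}
  [e^{2 x}]:  \frac{A^{2}}{2} = \frac{1}{2}
These equations allow (A, B) = (-1, 1) or (1, -1).
Impose the point condition(s):
  u(1, 0) = e - \cos{\left(1 \right)}  ⟹  e A + B \cos{\left(1 \right)} = e - \cos{\left(1 \right)}
Only A = 1, B = -1 satisfies everything.
Hence u(x, t) = e^{x} - \cos{\left(x \right)}.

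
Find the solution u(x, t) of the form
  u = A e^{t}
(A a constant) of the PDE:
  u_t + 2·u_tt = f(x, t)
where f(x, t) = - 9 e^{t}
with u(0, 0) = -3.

Answer: u(x, t) = - 3 e^{t}

Derivation:
Substitute the ansatz u = A e^{t} into the left-hand side.
Derivatives of the ansatz:
  u_t = A e^{t}
  u_tt = A e^{t}
Term by term:
  u_t = A e^{t}
  2·u_tt = 2 A e^{t}
So the left-hand side equals
  3 A e^{t}
This must equal f(x, t) = - 9 e^{t} identically.
Matching coefficients of the independent functions:
  [e^{t}]:  3 A = -9
Solving: A = -3.
Check against the point condition:
  u(0, 0) = -3  ⟹  A = -3  ✓
Hence u(x, t) = - 3 e^{t}.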